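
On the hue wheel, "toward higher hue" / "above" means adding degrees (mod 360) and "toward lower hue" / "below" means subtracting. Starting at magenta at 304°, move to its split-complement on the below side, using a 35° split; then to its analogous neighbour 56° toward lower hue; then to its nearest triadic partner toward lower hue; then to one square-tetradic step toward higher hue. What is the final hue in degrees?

+145° (split-comp 35° ↓): 304 + 145 = 449 → 449 − 360 = 89°
−56° (analog 56° ↓): 89 − 56 = 33°
−120° (triadic ↓): 33 − 120 = -87 → -87 + 360 = 273°
+90° (square ↑): 273 + 90 = 363 → 363 − 360 = 3°

3°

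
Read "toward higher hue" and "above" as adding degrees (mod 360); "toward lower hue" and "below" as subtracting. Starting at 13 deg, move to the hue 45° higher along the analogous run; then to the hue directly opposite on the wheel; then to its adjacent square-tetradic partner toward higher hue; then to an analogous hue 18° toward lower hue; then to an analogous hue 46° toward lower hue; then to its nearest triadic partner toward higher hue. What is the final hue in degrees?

24°

+45° (analog 45° ↑): 13 + 45 = 58°
+180° (complement): 58 + 180 = 238°
+90° (square ↑): 238 + 90 = 328°
−18° (analog 18° ↓): 328 − 18 = 310°
−46° (analog 46° ↓): 310 − 46 = 264°
+120° (triadic ↑): 264 + 120 = 384 → 384 − 360 = 24°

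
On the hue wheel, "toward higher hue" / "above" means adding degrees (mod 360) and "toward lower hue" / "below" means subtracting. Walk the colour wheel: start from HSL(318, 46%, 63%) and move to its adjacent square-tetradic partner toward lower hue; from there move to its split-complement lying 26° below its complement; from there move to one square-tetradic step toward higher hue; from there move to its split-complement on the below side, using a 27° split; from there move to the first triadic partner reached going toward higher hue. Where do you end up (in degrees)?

25°

square ↓ −90°: 318 − 90 = 228°
split-comp 26° ↓ +154°: 228 + 154 = 382 → 382 − 360 = 22°
square ↑ +90°: 22 + 90 = 112°
split-comp 27° ↓ +153°: 112 + 153 = 265°
triadic ↑ +120°: 265 + 120 = 385 → 385 − 360 = 25°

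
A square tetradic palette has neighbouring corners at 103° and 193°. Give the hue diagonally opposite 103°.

283°

A square tetradic scheme places four hues 90° apart; opposite corners are 180° apart.
103 + 180 = 283°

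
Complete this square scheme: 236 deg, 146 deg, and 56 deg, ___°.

A square tetradic scheme places four hues every 90°.
The full set through 56° is {56°, 146°, 236°, 326°}.
Given {56°, 146°, 236°}, the missing hue is 326°.

326°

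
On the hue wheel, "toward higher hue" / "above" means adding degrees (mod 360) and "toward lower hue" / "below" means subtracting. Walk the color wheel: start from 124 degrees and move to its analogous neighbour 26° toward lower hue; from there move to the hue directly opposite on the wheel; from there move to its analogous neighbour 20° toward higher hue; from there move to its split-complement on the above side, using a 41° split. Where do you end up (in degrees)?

−26° (analog 26° ↓): 124 − 26 = 98°
+180° (complement): 98 + 180 = 278°
+20° (analog 20° ↑): 278 + 20 = 298°
+221° (split-comp 41° ↑): 298 + 221 = 519 → 519 − 360 = 159°

159°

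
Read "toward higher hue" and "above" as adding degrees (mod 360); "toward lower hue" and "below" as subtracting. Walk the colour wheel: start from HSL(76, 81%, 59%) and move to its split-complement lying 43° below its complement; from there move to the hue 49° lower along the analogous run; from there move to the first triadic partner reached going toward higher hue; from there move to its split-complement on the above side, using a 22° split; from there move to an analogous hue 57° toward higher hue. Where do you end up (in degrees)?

183°

split-comp 43° ↓ +137°: 76 + 137 = 213°
analog 49° ↓ −49°: 213 − 49 = 164°
triadic ↑ +120°: 164 + 120 = 284°
split-comp 22° ↑ +202°: 284 + 202 = 486 → 486 − 360 = 126°
analog 57° ↑ +57°: 126 + 57 = 183°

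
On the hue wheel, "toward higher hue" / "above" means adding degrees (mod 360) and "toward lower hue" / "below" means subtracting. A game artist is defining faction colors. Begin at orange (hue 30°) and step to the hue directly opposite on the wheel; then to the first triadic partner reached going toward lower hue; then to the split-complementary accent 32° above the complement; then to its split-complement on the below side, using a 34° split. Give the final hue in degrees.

88°

+180° (complement): 30 + 180 = 210°
−120° (triadic ↓): 210 − 120 = 90°
+212° (split-comp 32° ↑): 90 + 212 = 302°
+146° (split-comp 34° ↓): 302 + 146 = 448 → 448 − 360 = 88°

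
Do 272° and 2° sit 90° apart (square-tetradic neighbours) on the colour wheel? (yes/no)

Angular distance: |272 − 2| = 270; shorter arc = 360 − 270 = 90°.
90° apart (square-tetradic neighbours) requires 90°.

yes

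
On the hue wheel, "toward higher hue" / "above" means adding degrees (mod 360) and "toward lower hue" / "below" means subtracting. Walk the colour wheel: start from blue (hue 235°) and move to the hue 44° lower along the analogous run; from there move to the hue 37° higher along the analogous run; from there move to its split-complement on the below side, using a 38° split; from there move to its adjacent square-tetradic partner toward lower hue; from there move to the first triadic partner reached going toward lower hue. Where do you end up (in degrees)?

−44° (analog 44° ↓): 235 − 44 = 191°
+37° (analog 37° ↑): 191 + 37 = 228°
+142° (split-comp 38° ↓): 228 + 142 = 370 → 370 − 360 = 10°
−90° (square ↓): 10 − 90 = -80 → -80 + 360 = 280°
−120° (triadic ↓): 280 − 120 = 160°

160°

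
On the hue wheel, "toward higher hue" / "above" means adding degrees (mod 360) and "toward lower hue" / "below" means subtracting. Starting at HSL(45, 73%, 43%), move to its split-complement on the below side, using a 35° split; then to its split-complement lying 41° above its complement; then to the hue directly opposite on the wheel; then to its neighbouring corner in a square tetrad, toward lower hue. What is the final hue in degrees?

+145° (split-comp 35° ↓): 45 + 145 = 190°
+221° (split-comp 41° ↑): 190 + 221 = 411 → 411 − 360 = 51°
+180° (complement): 51 + 180 = 231°
−90° (square ↓): 231 − 90 = 141°

141°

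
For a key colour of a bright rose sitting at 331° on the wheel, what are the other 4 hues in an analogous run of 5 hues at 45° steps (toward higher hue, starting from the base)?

Analogous hues sit every 45° along the wheel.
331 + 45 = 376 → 376 − 360 = 16°
331 + 90 = 421 → 421 − 360 = 61°
331 + 135 = 466 → 466 − 360 = 106°
331 + 180 = 511 → 511 − 360 = 151°

16°, 61°, 106°, 151°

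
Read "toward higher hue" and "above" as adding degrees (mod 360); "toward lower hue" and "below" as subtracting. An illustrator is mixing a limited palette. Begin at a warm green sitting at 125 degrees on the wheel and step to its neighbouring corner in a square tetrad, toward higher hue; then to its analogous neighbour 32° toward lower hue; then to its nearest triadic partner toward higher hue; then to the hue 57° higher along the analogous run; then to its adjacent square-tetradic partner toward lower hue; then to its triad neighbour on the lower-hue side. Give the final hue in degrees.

150°

square ↑ +90°: 125 + 90 = 215°
analog 32° ↓ −32°: 215 − 32 = 183°
triadic ↑ +120°: 183 + 120 = 303°
analog 57° ↑ +57°: 303 + 57 = 360 → 360 − 360 = 0°
square ↓ −90°: 0 − 90 = -90 → -90 + 360 = 270°
triadic ↓ −120°: 270 − 120 = 150°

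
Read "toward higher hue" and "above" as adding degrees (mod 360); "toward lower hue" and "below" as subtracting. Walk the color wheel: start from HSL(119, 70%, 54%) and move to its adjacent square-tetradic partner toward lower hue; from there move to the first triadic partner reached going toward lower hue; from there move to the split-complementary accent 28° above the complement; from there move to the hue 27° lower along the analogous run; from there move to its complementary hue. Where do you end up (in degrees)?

270°

119 − 90 = 29°   (square ↓)
29 − 120 = -91 → -91 + 360 = 269°   (triadic ↓)
269 + 208 = 477 → 477 − 360 = 117°   (split-comp 28° ↑)
117 − 27 = 90°   (analog 27° ↓)
90 + 180 = 270°   (complement)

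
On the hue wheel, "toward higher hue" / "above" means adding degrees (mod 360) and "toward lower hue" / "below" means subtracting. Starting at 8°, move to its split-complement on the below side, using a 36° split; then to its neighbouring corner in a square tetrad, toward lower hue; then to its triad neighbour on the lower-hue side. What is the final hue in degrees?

302°

+144° (split-comp 36° ↓): 8 + 144 = 152°
−90° (square ↓): 152 − 90 = 62°
−120° (triadic ↓): 62 − 120 = -58 → -58 + 360 = 302°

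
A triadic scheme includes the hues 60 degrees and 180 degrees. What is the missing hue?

A triad places three hues 120° apart.
The full set through 60° is {60°, 180°, 300°}.
Given {60°, 180°}, the missing hue is 300°.

300°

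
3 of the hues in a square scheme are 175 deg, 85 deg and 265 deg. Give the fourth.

A square tetradic scheme places four hues every 90°.
The full set through 85° is {85°, 175°, 265°, 355°}.
Given {85°, 175°, 265°}, the missing hue is 355°.

355°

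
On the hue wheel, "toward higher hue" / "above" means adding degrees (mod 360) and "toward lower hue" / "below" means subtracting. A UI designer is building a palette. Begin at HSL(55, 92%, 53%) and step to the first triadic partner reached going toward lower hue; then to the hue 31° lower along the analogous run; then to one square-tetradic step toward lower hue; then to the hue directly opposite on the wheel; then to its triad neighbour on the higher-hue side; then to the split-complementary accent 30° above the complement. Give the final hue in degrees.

55 − 120 = -65 → -65 + 360 = 295°   (triadic ↓)
295 − 31 = 264°   (analog 31° ↓)
264 − 90 = 174°   (square ↓)
174 + 180 = 354°   (complement)
354 + 120 = 474 → 474 − 360 = 114°   (triadic ↑)
114 + 210 = 324°   (split-comp 30° ↑)

324°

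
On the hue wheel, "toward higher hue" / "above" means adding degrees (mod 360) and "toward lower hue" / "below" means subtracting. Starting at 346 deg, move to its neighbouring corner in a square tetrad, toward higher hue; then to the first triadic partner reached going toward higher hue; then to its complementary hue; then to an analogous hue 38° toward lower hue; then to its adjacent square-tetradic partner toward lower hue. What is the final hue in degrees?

248°

+90° (square ↑): 346 + 90 = 436 → 436 − 360 = 76°
+120° (triadic ↑): 76 + 120 = 196°
+180° (complement): 196 + 180 = 376 → 376 − 360 = 16°
−38° (analog 38° ↓): 16 − 38 = -22 → -22 + 360 = 338°
−90° (square ↓): 338 − 90 = 248°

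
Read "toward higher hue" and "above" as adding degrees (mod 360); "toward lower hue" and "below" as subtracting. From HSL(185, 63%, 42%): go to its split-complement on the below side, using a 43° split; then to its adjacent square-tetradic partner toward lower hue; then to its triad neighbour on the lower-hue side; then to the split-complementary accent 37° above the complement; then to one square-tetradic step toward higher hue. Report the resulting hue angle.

59°

+137° (split-comp 43° ↓): 185 + 137 = 322°
−90° (square ↓): 322 − 90 = 232°
−120° (triadic ↓): 232 − 120 = 112°
+217° (split-comp 37° ↑): 112 + 217 = 329°
+90° (square ↑): 329 + 90 = 419 → 419 − 360 = 59°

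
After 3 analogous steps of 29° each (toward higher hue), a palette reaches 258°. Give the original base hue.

171°

3 steps of 29° (toward higher hue) give a net shift of +87°.
Start = end − shift: 258 − 87 = 171°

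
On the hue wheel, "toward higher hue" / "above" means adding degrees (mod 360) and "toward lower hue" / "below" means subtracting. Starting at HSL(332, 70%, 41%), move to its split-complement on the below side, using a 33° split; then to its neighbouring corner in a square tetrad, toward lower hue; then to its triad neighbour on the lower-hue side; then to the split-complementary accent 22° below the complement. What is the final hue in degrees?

split-comp 33° ↓ +147°: 332 + 147 = 479 → 479 − 360 = 119°
square ↓ −90°: 119 − 90 = 29°
triadic ↓ −120°: 29 − 120 = -91 → -91 + 360 = 269°
split-comp 22° ↓ +158°: 269 + 158 = 427 → 427 − 360 = 67°

67°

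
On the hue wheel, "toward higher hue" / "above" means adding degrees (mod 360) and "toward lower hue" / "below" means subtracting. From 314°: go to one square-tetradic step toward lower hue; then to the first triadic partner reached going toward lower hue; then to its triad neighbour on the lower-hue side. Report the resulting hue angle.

344°

square ↓ −90°: 314 − 90 = 224°
triadic ↓ −120°: 224 − 120 = 104°
triadic ↓ −120°: 104 − 120 = -16 → -16 + 360 = 344°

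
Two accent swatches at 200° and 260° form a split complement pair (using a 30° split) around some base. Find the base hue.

50°

The accents sit 30° either side of the complement, so the complement is their short-arc midpoint on the wheel.
Short-arc midpoint of 200° and 260°: 230°.
Base is 180° from the complement: 230 − 180 = 50°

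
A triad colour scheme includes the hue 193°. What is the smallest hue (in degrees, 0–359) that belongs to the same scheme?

73°

A triad places three hues 120° apart.
The full set through 193° is {73°, 193°, 313°}.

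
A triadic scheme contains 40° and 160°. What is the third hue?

280°

A triad spaces three hues 120° apart.
The full set is {40°, 160°, 280°}.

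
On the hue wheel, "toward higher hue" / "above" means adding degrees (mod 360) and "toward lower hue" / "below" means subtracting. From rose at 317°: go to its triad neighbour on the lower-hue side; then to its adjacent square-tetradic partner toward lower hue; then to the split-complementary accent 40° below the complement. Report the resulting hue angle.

triadic ↓ −120°: 317 − 120 = 197°
square ↓ −90°: 197 − 90 = 107°
split-comp 40° ↓ +140°: 107 + 140 = 247°

247°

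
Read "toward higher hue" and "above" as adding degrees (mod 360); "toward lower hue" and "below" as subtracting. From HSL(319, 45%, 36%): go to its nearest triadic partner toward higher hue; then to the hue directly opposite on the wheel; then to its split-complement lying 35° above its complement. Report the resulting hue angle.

319 + 120 = 439 → 439 − 360 = 79°   (triadic ↑)
79 + 180 = 259°   (complement)
259 + 215 = 474 → 474 − 360 = 114°   (split-comp 35° ↑)

114°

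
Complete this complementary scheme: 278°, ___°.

98°

The complement sits 180° across the wheel.
The full set through 278° is {98°, 278°}.
Given {278°}, the missing hue is 98°.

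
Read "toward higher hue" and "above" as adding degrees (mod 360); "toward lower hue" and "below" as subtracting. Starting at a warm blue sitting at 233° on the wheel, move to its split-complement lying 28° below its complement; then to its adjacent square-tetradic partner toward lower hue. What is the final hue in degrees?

295°

233 + 152 = 385 → 385 − 360 = 25°   (split-comp 28° ↓)
25 − 90 = -65 → -65 + 360 = 295°   (square ↓)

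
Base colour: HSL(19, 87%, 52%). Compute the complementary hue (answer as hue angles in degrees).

The complement sits 180° across the wheel.
19 + 180 = 199°

199°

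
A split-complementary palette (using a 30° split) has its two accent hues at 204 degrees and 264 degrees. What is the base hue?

54°

The accents sit 30° either side of the complement, so the complement is their short-arc midpoint on the wheel.
Short-arc midpoint of 204° and 264°: 234°.
Base is 180° from the complement: 234 − 180 = 54°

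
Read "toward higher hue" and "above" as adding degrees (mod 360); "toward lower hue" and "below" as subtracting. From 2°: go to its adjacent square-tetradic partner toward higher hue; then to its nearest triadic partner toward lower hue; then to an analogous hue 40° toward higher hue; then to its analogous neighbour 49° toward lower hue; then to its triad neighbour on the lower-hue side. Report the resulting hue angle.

square ↑ +90°: 2 + 90 = 92°
triadic ↓ −120°: 92 − 120 = -28 → -28 + 360 = 332°
analog 40° ↑ +40°: 332 + 40 = 372 → 372 − 360 = 12°
analog 49° ↓ −49°: 12 − 49 = -37 → -37 + 360 = 323°
triadic ↓ −120°: 323 − 120 = 203°

203°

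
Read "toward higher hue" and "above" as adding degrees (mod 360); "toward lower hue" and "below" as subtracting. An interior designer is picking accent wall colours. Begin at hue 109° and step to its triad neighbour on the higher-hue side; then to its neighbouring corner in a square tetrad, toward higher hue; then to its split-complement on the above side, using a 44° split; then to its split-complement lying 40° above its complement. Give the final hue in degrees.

+120° (triadic ↑): 109 + 120 = 229°
+90° (square ↑): 229 + 90 = 319°
+224° (split-comp 44° ↑): 319 + 224 = 543 → 543 − 360 = 183°
+220° (split-comp 40° ↑): 183 + 220 = 403 → 403 − 360 = 43°

43°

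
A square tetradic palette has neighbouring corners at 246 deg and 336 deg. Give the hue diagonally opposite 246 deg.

66°

A square tetradic scheme places four hues 90° apart; opposite corners are 180° apart.
246 + 180 = 426 → 426 − 360 = 66°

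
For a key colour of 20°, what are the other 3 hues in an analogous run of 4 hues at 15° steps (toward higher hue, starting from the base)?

Analogous hues sit every 15° along the wheel.
20 + 15 = 35°
20 + 30 = 50°
20 + 45 = 65°

35°, 50° and 65°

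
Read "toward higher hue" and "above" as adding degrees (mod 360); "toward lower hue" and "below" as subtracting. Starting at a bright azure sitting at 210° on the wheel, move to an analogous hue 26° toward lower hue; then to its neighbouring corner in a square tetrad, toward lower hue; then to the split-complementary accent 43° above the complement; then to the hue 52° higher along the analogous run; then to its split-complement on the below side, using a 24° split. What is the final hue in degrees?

165°

analog 26° ↓ −26°: 210 − 26 = 184°
square ↓ −90°: 184 − 90 = 94°
split-comp 43° ↑ +223°: 94 + 223 = 317°
analog 52° ↑ +52°: 317 + 52 = 369 → 369 − 360 = 9°
split-comp 24° ↓ +156°: 9 + 156 = 165°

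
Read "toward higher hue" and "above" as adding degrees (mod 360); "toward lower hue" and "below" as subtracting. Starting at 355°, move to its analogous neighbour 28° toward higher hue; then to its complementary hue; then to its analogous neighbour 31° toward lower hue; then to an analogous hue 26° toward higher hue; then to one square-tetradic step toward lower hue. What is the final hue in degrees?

108°

+28° (analog 28° ↑): 355 + 28 = 383 → 383 − 360 = 23°
+180° (complement): 23 + 180 = 203°
−31° (analog 31° ↓): 203 − 31 = 172°
+26° (analog 26° ↑): 172 + 26 = 198°
−90° (square ↓): 198 − 90 = 108°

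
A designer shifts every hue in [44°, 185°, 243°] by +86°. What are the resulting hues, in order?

44 + 86 = 130°
185 + 86 = 271°
243 + 86 = 329°

130°, 271°, 329°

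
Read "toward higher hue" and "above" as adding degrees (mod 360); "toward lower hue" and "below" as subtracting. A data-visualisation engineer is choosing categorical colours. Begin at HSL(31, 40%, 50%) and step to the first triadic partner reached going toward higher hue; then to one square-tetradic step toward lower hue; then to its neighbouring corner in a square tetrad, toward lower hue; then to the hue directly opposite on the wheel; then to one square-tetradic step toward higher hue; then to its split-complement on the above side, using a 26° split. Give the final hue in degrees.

87°

31 + 120 = 151°   (triadic ↑)
151 − 90 = 61°   (square ↓)
61 − 90 = -29 → -29 + 360 = 331°   (square ↓)
331 + 180 = 511 → 511 − 360 = 151°   (complement)
151 + 90 = 241°   (square ↑)
241 + 206 = 447 → 447 − 360 = 87°   (split-comp 26° ↑)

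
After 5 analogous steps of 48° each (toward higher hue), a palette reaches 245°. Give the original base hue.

5°

5 steps of 48° (toward higher hue) give a net shift of +240°.
Start = end − shift: 245 − 240 = 5°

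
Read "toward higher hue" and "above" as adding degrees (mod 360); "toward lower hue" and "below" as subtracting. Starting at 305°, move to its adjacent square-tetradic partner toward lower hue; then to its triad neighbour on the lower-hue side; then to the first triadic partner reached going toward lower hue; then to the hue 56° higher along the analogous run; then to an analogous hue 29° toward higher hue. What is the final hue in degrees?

305 − 90 = 215°   (square ↓)
215 − 120 = 95°   (triadic ↓)
95 − 120 = -25 → -25 + 360 = 335°   (triadic ↓)
335 + 56 = 391 → 391 − 360 = 31°   (analog 56° ↑)
31 + 29 = 60°   (analog 29° ↑)

60°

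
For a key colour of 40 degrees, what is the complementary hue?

220°

The complement sits 180° across the wheel.
40 + 180 = 220°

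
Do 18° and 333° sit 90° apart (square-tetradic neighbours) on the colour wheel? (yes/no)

no

Angular distance: |18 − 333| = 315; shorter arc = 360 − 315 = 45°.
90° apart (square-tetradic neighbours) requires 90°.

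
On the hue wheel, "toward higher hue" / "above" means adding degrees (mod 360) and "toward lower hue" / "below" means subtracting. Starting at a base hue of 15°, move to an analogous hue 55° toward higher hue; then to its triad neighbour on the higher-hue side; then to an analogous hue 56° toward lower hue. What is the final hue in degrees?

134°

+55° (analog 55° ↑): 15 + 55 = 70°
+120° (triadic ↑): 70 + 120 = 190°
−56° (analog 56° ↓): 190 − 56 = 134°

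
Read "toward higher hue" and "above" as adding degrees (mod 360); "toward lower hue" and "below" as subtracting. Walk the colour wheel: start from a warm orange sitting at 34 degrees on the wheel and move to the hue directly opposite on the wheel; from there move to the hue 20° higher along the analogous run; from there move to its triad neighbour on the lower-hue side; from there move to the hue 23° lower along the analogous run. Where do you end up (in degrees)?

91°

+180° (complement): 34 + 180 = 214°
+20° (analog 20° ↑): 214 + 20 = 234°
−120° (triadic ↓): 234 − 120 = 114°
−23° (analog 23° ↓): 114 − 23 = 91°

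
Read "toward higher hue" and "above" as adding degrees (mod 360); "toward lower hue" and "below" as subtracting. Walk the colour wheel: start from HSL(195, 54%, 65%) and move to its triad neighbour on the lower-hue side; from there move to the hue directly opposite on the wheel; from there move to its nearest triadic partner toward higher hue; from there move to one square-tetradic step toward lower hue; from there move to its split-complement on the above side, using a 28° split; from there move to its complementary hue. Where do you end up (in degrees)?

313°

triadic ↓ −120°: 195 − 120 = 75°
complement +180°: 75 + 180 = 255°
triadic ↑ +120°: 255 + 120 = 375 → 375 − 360 = 15°
square ↓ −90°: 15 − 90 = -75 → -75 + 360 = 285°
split-comp 28° ↑ +208°: 285 + 208 = 493 → 493 − 360 = 133°
complement +180°: 133 + 180 = 313°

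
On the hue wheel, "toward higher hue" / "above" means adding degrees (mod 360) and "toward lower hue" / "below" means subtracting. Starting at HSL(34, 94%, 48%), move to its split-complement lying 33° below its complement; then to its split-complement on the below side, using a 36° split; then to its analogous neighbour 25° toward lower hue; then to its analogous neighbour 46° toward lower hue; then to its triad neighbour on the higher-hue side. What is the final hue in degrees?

+147° (split-comp 33° ↓): 34 + 147 = 181°
+144° (split-comp 36° ↓): 181 + 144 = 325°
−25° (analog 25° ↓): 325 − 25 = 300°
−46° (analog 46° ↓): 300 − 46 = 254°
+120° (triadic ↑): 254 + 120 = 374 → 374 − 360 = 14°

14°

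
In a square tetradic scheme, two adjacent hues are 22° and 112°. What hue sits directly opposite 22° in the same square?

202°

A square tetradic scheme places four hues 90° apart; opposite corners are 180° apart.
22 + 180 = 202°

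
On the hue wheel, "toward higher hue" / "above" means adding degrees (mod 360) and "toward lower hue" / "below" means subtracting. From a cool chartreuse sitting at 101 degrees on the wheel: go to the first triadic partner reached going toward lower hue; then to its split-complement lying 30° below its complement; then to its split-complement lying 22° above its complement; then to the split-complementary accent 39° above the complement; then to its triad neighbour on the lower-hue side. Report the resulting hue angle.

72°

101 − 120 = -19 → -19 + 360 = 341°   (triadic ↓)
341 + 150 = 491 → 491 − 360 = 131°   (split-comp 30° ↓)
131 + 202 = 333°   (split-comp 22° ↑)
333 + 219 = 552 → 552 − 360 = 192°   (split-comp 39° ↑)
192 − 120 = 72°   (triadic ↓)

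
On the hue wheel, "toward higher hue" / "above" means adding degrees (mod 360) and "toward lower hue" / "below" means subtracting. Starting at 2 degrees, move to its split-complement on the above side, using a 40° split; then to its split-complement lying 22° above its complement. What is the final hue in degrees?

64°

+220° (split-comp 40° ↑): 2 + 220 = 222°
+202° (split-comp 22° ↑): 222 + 202 = 424 → 424 − 360 = 64°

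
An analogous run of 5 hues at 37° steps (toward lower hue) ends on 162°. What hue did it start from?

310°

4 steps of 37° (toward lower hue) give a net shift of −148°.
Start = end − shift: 162 + 148 = 310°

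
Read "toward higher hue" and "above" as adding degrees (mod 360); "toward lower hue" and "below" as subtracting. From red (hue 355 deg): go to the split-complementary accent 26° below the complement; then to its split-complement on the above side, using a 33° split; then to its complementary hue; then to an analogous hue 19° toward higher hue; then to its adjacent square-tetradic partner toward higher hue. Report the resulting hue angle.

355 + 154 = 509 → 509 − 360 = 149°   (split-comp 26° ↓)
149 + 213 = 362 → 362 − 360 = 2°   (split-comp 33° ↑)
2 + 180 = 182°   (complement)
182 + 19 = 201°   (analog 19° ↑)
201 + 90 = 291°   (square ↑)

291°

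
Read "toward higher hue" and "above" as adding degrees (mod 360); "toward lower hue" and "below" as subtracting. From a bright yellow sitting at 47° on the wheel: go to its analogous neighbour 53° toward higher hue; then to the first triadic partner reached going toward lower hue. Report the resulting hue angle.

340°

47 + 53 = 100°   (analog 53° ↑)
100 − 120 = -20 → -20 + 360 = 340°   (triadic ↓)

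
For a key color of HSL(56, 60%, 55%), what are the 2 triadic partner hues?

A triad places three hues 120° apart.
56 + 120 = 176°
56 + 240 = 296°

176° and 296°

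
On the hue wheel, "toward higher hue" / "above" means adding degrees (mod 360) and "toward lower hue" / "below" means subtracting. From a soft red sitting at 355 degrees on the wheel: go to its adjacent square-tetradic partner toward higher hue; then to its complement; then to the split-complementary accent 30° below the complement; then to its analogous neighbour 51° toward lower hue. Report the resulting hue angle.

4°

355 + 90 = 445 → 445 − 360 = 85°   (square ↑)
85 + 180 = 265°   (complement)
265 + 150 = 415 → 415 − 360 = 55°   (split-comp 30° ↓)
55 − 51 = 4°   (analog 51° ↓)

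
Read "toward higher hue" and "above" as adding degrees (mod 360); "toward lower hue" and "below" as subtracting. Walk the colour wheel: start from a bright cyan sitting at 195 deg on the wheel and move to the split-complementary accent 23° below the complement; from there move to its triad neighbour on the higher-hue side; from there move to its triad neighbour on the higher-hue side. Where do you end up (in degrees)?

232°

195 + 157 = 352°   (split-comp 23° ↓)
352 + 120 = 472 → 472 − 360 = 112°   (triadic ↑)
112 + 120 = 232°   (triadic ↑)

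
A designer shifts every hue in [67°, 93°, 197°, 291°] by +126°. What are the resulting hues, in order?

67 + 126 = 193°
93 + 126 = 219°
197 + 126 = 323°
291 + 126 = 417 → 417 − 360 = 57°

193°, 219°, 323°, 57°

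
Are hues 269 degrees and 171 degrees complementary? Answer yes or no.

Angular distance: |269 − 171| = 98 = 98°.
Complementary requires 180°.

no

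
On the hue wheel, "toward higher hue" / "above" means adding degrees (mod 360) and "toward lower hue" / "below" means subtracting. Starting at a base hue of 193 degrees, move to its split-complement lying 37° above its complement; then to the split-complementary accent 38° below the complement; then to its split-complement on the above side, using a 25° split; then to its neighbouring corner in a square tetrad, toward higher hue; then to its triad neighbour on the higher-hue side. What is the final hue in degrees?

247°

+217° (split-comp 37° ↑): 193 + 217 = 410 → 410 − 360 = 50°
+142° (split-comp 38° ↓): 50 + 142 = 192°
+205° (split-comp 25° ↑): 192 + 205 = 397 → 397 − 360 = 37°
+90° (square ↑): 37 + 90 = 127°
+120° (triadic ↑): 127 + 120 = 247°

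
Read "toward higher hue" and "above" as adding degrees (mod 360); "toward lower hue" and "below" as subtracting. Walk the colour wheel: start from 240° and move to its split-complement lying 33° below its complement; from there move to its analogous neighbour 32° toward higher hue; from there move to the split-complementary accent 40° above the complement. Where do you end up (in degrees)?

+147° (split-comp 33° ↓): 240 + 147 = 387 → 387 − 360 = 27°
+32° (analog 32° ↑): 27 + 32 = 59°
+220° (split-comp 40° ↑): 59 + 220 = 279°

279°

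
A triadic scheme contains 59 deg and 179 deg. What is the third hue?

A triad spaces three hues 120° apart.
The full set is {59°, 179°, 299°}.

299°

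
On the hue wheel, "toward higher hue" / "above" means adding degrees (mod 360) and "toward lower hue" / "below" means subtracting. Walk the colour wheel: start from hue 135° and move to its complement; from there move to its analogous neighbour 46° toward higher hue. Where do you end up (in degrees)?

1°

complement +180°: 135 + 180 = 315°
analog 46° ↑ +46°: 315 + 46 = 361 → 361 − 360 = 1°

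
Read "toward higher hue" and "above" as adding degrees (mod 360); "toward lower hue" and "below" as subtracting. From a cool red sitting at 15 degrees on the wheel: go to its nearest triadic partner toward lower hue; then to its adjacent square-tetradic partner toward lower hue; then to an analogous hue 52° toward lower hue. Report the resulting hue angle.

−120° (triadic ↓): 15 − 120 = -105 → -105 + 360 = 255°
−90° (square ↓): 255 − 90 = 165°
−52° (analog 52° ↓): 165 − 52 = 113°

113°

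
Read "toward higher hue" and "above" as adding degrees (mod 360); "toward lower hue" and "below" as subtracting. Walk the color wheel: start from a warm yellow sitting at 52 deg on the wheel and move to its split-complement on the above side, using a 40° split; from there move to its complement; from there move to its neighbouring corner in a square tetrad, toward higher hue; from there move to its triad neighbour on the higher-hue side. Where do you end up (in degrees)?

302°

+220° (split-comp 40° ↑): 52 + 220 = 272°
+180° (complement): 272 + 180 = 452 → 452 − 360 = 92°
+90° (square ↑): 92 + 90 = 182°
+120° (triadic ↑): 182 + 120 = 302°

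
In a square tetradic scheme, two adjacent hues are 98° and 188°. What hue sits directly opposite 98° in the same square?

A square tetradic scheme places four hues 90° apart; opposite corners are 180° apart.
98 + 180 = 278°

278°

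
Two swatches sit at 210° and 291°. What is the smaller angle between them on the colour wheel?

81°

|210 − 291| = 81.
81 ≤ 180, so the shorter arc is 81°.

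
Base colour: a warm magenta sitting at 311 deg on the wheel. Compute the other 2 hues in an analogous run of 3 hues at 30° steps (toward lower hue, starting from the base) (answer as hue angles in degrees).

311 − 30 = 281°
311 − 60 = 251°

281° and 251°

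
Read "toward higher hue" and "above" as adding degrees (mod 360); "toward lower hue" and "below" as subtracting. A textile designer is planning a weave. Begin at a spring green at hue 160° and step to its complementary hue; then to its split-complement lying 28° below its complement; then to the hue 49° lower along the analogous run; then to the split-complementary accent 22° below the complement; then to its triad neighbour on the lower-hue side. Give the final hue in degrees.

complement +180°: 160 + 180 = 340°
split-comp 28° ↓ +152°: 340 + 152 = 492 → 492 − 360 = 132°
analog 49° ↓ −49°: 132 − 49 = 83°
split-comp 22° ↓ +158°: 83 + 158 = 241°
triadic ↓ −120°: 241 − 120 = 121°

121°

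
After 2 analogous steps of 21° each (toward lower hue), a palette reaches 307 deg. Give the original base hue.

2 steps of 21° (toward lower hue) give a net shift of −42°.
Start = end − shift: 307 + 42 = 349°

349°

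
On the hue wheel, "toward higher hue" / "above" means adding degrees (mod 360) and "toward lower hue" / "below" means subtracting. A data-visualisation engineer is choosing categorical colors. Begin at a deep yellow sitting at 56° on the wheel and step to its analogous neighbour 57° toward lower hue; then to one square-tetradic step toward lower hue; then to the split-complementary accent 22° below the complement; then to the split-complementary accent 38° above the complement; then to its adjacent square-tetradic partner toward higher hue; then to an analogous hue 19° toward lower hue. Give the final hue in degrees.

356°

56 − 57 = -1 → -1 + 360 = 359°   (analog 57° ↓)
359 − 90 = 269°   (square ↓)
269 + 158 = 427 → 427 − 360 = 67°   (split-comp 22° ↓)
67 + 218 = 285°   (split-comp 38° ↑)
285 + 90 = 375 → 375 − 360 = 15°   (square ↑)
15 − 19 = -4 → -4 + 360 = 356°   (analog 19° ↓)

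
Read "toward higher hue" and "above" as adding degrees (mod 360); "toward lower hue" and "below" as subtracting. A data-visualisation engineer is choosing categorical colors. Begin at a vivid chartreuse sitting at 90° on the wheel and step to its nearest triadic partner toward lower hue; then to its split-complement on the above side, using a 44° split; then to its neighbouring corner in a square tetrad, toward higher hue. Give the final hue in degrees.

284°

−120° (triadic ↓): 90 − 120 = -30 → -30 + 360 = 330°
+224° (split-comp 44° ↑): 330 + 224 = 554 → 554 − 360 = 194°
+90° (square ↑): 194 + 90 = 284°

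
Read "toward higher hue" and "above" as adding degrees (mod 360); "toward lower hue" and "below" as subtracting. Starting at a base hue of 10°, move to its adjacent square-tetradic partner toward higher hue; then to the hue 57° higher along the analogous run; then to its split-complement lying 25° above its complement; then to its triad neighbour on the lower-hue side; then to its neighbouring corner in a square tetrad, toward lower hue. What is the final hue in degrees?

+90° (square ↑): 10 + 90 = 100°
+57° (analog 57° ↑): 100 + 57 = 157°
+205° (split-comp 25° ↑): 157 + 205 = 362 → 362 − 360 = 2°
−120° (triadic ↓): 2 − 120 = -118 → -118 + 360 = 242°
−90° (square ↓): 242 − 90 = 152°

152°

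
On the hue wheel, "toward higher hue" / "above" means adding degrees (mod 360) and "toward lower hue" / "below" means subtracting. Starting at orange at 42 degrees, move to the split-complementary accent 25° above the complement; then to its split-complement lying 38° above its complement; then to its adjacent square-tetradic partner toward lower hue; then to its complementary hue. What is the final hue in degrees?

195°

+205° (split-comp 25° ↑): 42 + 205 = 247°
+218° (split-comp 38° ↑): 247 + 218 = 465 → 465 − 360 = 105°
−90° (square ↓): 105 − 90 = 15°
+180° (complement): 15 + 180 = 195°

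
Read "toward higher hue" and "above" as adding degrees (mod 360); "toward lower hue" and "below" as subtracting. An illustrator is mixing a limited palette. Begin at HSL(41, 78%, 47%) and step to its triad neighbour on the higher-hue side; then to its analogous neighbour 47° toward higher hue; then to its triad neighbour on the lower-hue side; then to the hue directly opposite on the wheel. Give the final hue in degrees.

268°

41 + 120 = 161°   (triadic ↑)
161 + 47 = 208°   (analog 47° ↑)
208 − 120 = 88°   (triadic ↓)
88 + 180 = 268°   (complement)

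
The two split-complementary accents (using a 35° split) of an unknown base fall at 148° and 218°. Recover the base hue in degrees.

The accents sit 35° either side of the complement, so the complement is their short-arc midpoint on the wheel.
Short-arc midpoint of 148° and 218°: 183°.
Base is 180° from the complement: 183 − 180 = 3°

3°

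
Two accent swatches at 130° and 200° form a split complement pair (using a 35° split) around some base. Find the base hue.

The accents sit 35° either side of the complement, so the complement is their short-arc midpoint on the wheel.
Short-arc midpoint of 130° and 200°: 165°.
Base is 180° from the complement: 165 − 180 = -15 → -15 + 360 = 345°

345°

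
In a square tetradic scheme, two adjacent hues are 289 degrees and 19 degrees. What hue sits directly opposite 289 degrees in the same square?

A square tetradic scheme places four hues 90° apart; opposite corners are 180° apart.
289 + 180 = 469 → 469 − 360 = 109°

109°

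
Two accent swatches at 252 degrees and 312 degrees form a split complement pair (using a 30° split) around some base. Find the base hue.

102°

The accents sit 30° either side of the complement, so the complement is their short-arc midpoint on the wheel.
Short-arc midpoint of 252° and 312°: 282°.
Base is 180° from the complement: 282 − 180 = 102°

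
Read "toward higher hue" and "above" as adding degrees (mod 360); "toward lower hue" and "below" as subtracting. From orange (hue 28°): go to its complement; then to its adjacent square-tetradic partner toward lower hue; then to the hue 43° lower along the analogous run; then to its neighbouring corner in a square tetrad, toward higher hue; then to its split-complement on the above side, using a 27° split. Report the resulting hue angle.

12°

28 + 180 = 208°   (complement)
208 − 90 = 118°   (square ↓)
118 − 43 = 75°   (analog 43° ↓)
75 + 90 = 165°   (square ↑)
165 + 207 = 372 → 372 − 360 = 12°   (split-comp 27° ↑)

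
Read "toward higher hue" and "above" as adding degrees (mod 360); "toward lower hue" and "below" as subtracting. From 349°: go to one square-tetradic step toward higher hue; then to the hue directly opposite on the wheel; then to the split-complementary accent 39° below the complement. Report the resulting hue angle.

+90° (square ↑): 349 + 90 = 439 → 439 − 360 = 79°
+180° (complement): 79 + 180 = 259°
+141° (split-comp 39° ↓): 259 + 141 = 400 → 400 − 360 = 40°

40°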